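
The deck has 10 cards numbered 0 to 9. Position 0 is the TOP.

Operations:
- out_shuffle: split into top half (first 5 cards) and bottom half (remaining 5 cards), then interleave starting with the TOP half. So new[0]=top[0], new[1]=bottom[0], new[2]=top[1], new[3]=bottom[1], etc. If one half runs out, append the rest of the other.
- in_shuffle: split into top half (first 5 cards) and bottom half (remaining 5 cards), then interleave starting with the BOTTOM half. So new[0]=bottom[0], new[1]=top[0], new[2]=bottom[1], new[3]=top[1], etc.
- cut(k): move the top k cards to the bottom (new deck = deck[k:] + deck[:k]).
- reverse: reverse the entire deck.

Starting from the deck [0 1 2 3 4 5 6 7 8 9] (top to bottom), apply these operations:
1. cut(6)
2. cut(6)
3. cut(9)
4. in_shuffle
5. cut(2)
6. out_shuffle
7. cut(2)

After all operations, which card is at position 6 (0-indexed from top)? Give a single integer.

Answer: 9

Derivation:
After op 1 (cut(6)): [6 7 8 9 0 1 2 3 4 5]
After op 2 (cut(6)): [2 3 4 5 6 7 8 9 0 1]
After op 3 (cut(9)): [1 2 3 4 5 6 7 8 9 0]
After op 4 (in_shuffle): [6 1 7 2 8 3 9 4 0 5]
After op 5 (cut(2)): [7 2 8 3 9 4 0 5 6 1]
After op 6 (out_shuffle): [7 4 2 0 8 5 3 6 9 1]
After op 7 (cut(2)): [2 0 8 5 3 6 9 1 7 4]
Position 6: card 9.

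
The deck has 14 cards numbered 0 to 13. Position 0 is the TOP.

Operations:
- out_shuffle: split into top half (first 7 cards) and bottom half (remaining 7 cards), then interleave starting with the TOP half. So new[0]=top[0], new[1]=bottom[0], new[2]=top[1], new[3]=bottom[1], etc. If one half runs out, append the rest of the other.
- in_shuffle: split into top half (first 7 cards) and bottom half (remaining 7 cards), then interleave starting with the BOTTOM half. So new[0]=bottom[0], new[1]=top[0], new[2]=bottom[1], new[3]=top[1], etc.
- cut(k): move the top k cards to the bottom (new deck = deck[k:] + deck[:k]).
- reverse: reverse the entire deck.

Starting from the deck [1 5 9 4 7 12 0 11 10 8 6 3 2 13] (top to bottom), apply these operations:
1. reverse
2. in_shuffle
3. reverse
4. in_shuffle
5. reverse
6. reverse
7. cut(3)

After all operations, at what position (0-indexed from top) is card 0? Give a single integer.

After op 1 (reverse): [13 2 3 6 8 10 11 0 12 7 4 9 5 1]
After op 2 (in_shuffle): [0 13 12 2 7 3 4 6 9 8 5 10 1 11]
After op 3 (reverse): [11 1 10 5 8 9 6 4 3 7 2 12 13 0]
After op 4 (in_shuffle): [4 11 3 1 7 10 2 5 12 8 13 9 0 6]
After op 5 (reverse): [6 0 9 13 8 12 5 2 10 7 1 3 11 4]
After op 6 (reverse): [4 11 3 1 7 10 2 5 12 8 13 9 0 6]
After op 7 (cut(3)): [1 7 10 2 5 12 8 13 9 0 6 4 11 3]
Card 0 is at position 9.

Answer: 9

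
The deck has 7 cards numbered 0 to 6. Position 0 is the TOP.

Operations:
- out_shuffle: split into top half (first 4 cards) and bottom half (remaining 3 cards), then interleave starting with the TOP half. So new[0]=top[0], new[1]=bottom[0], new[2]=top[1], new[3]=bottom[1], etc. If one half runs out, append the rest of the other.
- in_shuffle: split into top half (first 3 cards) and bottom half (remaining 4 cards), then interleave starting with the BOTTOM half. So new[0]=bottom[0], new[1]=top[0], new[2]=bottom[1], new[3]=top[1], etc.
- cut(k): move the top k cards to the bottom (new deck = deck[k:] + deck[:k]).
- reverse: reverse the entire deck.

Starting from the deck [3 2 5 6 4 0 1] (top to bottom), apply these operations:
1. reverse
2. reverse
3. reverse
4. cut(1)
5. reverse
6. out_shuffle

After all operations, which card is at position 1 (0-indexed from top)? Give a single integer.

Answer: 6

Derivation:
After op 1 (reverse): [1 0 4 6 5 2 3]
After op 2 (reverse): [3 2 5 6 4 0 1]
After op 3 (reverse): [1 0 4 6 5 2 3]
After op 4 (cut(1)): [0 4 6 5 2 3 1]
After op 5 (reverse): [1 3 2 5 6 4 0]
After op 6 (out_shuffle): [1 6 3 4 2 0 5]
Position 1: card 6.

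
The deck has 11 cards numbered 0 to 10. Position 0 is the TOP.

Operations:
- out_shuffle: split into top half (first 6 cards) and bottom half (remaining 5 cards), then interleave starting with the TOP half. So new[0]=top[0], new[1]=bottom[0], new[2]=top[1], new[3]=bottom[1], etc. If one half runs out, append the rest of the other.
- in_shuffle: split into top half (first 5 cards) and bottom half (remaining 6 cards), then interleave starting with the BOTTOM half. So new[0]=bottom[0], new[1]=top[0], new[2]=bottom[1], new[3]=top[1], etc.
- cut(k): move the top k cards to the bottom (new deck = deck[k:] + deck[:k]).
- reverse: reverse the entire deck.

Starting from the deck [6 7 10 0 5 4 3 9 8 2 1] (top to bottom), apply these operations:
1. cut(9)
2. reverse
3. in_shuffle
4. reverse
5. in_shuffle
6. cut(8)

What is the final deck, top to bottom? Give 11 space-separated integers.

After op 1 (cut(9)): [2 1 6 7 10 0 5 4 3 9 8]
After op 2 (reverse): [8 9 3 4 5 0 10 7 6 1 2]
After op 3 (in_shuffle): [0 8 10 9 7 3 6 4 1 5 2]
After op 4 (reverse): [2 5 1 4 6 3 7 9 10 8 0]
After op 5 (in_shuffle): [3 2 7 5 9 1 10 4 8 6 0]
After op 6 (cut(8)): [8 6 0 3 2 7 5 9 1 10 4]

Answer: 8 6 0 3 2 7 5 9 1 10 4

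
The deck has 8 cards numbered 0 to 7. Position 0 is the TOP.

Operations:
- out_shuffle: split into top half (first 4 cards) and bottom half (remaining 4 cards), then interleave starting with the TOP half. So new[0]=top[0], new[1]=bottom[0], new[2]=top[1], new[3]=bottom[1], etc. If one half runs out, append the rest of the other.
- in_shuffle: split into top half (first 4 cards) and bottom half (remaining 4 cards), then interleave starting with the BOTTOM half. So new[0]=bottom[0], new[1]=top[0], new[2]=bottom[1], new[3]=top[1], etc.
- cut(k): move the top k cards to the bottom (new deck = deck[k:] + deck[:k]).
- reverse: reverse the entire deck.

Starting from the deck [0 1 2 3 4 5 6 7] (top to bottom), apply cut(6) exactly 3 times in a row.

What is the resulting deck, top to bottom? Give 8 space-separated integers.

Answer: 2 3 4 5 6 7 0 1

Derivation:
After op 1 (cut(6)): [6 7 0 1 2 3 4 5]
After op 2 (cut(6)): [4 5 6 7 0 1 2 3]
After op 3 (cut(6)): [2 3 4 5 6 7 0 1]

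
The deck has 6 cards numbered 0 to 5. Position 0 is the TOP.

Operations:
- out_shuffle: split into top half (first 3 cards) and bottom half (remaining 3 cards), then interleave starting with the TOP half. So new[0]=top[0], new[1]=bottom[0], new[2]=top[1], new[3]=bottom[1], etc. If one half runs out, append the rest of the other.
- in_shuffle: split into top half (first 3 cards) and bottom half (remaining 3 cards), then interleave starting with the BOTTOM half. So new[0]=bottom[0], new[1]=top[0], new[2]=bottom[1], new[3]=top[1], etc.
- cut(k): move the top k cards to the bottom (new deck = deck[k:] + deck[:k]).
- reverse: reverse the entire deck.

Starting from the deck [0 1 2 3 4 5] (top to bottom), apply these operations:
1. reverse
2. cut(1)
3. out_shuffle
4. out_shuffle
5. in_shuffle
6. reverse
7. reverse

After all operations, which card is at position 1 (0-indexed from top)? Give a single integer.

Answer: 4

Derivation:
After op 1 (reverse): [5 4 3 2 1 0]
After op 2 (cut(1)): [4 3 2 1 0 5]
After op 3 (out_shuffle): [4 1 3 0 2 5]
After op 4 (out_shuffle): [4 0 1 2 3 5]
After op 5 (in_shuffle): [2 4 3 0 5 1]
After op 6 (reverse): [1 5 0 3 4 2]
After op 7 (reverse): [2 4 3 0 5 1]
Position 1: card 4.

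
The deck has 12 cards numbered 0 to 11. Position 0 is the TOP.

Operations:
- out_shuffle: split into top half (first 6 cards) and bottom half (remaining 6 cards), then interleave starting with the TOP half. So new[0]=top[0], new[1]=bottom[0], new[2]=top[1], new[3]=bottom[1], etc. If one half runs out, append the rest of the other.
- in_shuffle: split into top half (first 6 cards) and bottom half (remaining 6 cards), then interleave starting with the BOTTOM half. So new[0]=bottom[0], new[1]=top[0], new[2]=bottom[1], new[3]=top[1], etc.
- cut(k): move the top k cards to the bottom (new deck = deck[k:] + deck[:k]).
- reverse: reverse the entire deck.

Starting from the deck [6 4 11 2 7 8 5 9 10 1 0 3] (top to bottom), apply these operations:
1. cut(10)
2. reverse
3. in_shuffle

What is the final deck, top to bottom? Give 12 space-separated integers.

After op 1 (cut(10)): [0 3 6 4 11 2 7 8 5 9 10 1]
After op 2 (reverse): [1 10 9 5 8 7 2 11 4 6 3 0]
After op 3 (in_shuffle): [2 1 11 10 4 9 6 5 3 8 0 7]

Answer: 2 1 11 10 4 9 6 5 3 8 0 7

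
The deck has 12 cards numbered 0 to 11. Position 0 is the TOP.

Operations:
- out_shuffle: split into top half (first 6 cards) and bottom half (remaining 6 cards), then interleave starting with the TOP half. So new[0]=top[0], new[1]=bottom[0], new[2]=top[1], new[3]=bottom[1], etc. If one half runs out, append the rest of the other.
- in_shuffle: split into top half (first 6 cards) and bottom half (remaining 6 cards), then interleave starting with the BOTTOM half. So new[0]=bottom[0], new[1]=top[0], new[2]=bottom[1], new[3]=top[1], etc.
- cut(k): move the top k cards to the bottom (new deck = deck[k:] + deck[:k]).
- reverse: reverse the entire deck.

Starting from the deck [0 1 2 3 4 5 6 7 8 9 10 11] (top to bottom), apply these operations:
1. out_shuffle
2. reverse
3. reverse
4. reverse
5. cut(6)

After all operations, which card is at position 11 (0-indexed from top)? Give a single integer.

Answer: 3

Derivation:
After op 1 (out_shuffle): [0 6 1 7 2 8 3 9 4 10 5 11]
After op 2 (reverse): [11 5 10 4 9 3 8 2 7 1 6 0]
After op 3 (reverse): [0 6 1 7 2 8 3 9 4 10 5 11]
After op 4 (reverse): [11 5 10 4 9 3 8 2 7 1 6 0]
After op 5 (cut(6)): [8 2 7 1 6 0 11 5 10 4 9 3]
Position 11: card 3.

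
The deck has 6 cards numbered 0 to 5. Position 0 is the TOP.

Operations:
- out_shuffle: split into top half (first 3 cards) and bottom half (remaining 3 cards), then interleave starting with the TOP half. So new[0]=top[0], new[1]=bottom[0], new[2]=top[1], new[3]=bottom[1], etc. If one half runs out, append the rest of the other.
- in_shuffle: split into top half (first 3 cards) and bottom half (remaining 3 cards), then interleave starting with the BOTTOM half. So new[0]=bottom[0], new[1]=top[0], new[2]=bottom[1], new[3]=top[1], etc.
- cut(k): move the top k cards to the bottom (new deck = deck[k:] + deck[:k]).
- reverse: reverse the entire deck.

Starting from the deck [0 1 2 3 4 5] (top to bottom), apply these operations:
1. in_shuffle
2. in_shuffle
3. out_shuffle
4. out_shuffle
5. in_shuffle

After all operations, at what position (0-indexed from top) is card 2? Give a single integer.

Answer: 3

Derivation:
After op 1 (in_shuffle): [3 0 4 1 5 2]
After op 2 (in_shuffle): [1 3 5 0 2 4]
After op 3 (out_shuffle): [1 0 3 2 5 4]
After op 4 (out_shuffle): [1 2 0 5 3 4]
After op 5 (in_shuffle): [5 1 3 2 4 0]
Card 2 is at position 3.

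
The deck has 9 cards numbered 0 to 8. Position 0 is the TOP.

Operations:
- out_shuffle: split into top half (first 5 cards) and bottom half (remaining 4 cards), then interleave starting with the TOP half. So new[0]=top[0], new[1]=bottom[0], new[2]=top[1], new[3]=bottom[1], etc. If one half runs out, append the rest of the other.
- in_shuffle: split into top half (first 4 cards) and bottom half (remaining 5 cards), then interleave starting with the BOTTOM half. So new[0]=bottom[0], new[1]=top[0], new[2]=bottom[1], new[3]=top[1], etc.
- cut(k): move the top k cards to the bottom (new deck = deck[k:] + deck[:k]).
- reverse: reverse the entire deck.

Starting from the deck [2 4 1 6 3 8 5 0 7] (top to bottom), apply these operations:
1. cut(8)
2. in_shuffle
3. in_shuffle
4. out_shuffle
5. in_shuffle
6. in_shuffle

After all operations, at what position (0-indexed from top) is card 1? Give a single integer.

Answer: 6

Derivation:
After op 1 (cut(8)): [7 2 4 1 6 3 8 5 0]
After op 2 (in_shuffle): [6 7 3 2 8 4 5 1 0]
After op 3 (in_shuffle): [8 6 4 7 5 3 1 2 0]
After op 4 (out_shuffle): [8 3 6 1 4 2 7 0 5]
After op 5 (in_shuffle): [4 8 2 3 7 6 0 1 5]
After op 6 (in_shuffle): [7 4 6 8 0 2 1 3 5]
Card 1 is at position 6.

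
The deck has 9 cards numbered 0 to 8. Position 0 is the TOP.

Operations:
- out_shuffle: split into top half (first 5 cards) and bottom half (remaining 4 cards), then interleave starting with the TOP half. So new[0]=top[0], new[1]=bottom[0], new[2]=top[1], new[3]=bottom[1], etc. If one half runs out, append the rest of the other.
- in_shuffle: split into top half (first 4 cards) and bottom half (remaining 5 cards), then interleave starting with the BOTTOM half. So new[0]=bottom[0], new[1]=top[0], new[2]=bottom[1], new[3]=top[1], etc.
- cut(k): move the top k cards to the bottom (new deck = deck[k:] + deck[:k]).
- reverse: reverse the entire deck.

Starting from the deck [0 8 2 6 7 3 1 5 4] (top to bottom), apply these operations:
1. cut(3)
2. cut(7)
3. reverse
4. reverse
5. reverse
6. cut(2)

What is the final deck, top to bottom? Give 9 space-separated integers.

Answer: 5 1 3 7 6 2 8 0 4

Derivation:
After op 1 (cut(3)): [6 7 3 1 5 4 0 8 2]
After op 2 (cut(7)): [8 2 6 7 3 1 5 4 0]
After op 3 (reverse): [0 4 5 1 3 7 6 2 8]
After op 4 (reverse): [8 2 6 7 3 1 5 4 0]
After op 5 (reverse): [0 4 5 1 3 7 6 2 8]
After op 6 (cut(2)): [5 1 3 7 6 2 8 0 4]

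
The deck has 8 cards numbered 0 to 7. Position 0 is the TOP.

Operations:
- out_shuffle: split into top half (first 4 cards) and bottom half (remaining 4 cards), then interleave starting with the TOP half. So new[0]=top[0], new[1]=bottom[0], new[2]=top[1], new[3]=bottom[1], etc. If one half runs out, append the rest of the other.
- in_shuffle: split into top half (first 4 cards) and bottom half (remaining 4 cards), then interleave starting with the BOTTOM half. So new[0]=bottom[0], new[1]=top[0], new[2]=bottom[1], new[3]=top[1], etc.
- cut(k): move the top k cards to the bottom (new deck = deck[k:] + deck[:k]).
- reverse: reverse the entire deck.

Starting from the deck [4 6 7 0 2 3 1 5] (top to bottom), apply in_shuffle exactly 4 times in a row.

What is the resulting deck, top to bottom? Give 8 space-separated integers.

After op 1 (in_shuffle): [2 4 3 6 1 7 5 0]
After op 2 (in_shuffle): [1 2 7 4 5 3 0 6]
After op 3 (in_shuffle): [5 1 3 2 0 7 6 4]
After op 4 (in_shuffle): [0 5 7 1 6 3 4 2]

Answer: 0 5 7 1 6 3 4 2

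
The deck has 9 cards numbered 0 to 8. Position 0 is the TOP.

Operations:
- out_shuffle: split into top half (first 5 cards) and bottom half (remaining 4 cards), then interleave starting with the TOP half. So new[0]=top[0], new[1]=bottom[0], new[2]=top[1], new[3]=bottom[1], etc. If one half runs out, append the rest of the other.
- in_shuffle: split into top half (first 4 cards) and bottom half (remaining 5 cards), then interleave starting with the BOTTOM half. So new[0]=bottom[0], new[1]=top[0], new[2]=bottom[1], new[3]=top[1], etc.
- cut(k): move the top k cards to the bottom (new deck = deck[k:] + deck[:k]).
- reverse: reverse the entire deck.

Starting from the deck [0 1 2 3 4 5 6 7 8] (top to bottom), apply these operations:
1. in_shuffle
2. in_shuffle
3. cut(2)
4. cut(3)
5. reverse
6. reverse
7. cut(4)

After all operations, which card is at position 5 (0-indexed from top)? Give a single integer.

After op 1 (in_shuffle): [4 0 5 1 6 2 7 3 8]
After op 2 (in_shuffle): [6 4 2 0 7 5 3 1 8]
After op 3 (cut(2)): [2 0 7 5 3 1 8 6 4]
After op 4 (cut(3)): [5 3 1 8 6 4 2 0 7]
After op 5 (reverse): [7 0 2 4 6 8 1 3 5]
After op 6 (reverse): [5 3 1 8 6 4 2 0 7]
After op 7 (cut(4)): [6 4 2 0 7 5 3 1 8]
Position 5: card 5.

Answer: 5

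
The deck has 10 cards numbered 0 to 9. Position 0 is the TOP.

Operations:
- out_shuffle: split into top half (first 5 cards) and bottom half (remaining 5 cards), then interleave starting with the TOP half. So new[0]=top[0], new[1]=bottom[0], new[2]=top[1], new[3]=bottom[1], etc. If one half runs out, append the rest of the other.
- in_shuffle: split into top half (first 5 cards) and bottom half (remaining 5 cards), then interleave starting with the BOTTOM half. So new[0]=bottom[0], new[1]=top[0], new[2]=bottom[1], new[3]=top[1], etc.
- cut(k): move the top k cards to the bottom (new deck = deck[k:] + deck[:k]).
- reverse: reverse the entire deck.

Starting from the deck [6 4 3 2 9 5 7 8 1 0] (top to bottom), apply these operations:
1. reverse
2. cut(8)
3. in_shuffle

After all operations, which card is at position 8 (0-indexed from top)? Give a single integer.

After op 1 (reverse): [0 1 8 7 5 9 2 3 4 6]
After op 2 (cut(8)): [4 6 0 1 8 7 5 9 2 3]
After op 3 (in_shuffle): [7 4 5 6 9 0 2 1 3 8]
Position 8: card 3.

Answer: 3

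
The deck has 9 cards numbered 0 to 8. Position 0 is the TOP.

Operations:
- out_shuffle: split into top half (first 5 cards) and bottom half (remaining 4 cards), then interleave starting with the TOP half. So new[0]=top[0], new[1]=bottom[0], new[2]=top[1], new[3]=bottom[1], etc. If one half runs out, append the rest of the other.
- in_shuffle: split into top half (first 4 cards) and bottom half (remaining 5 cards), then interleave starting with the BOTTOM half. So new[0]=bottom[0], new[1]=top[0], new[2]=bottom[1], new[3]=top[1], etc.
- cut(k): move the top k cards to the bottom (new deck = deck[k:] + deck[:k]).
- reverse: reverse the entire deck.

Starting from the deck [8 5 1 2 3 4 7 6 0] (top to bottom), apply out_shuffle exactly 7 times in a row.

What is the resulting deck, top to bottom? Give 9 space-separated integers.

Answer: 8 4 5 7 1 6 2 0 3

Derivation:
After op 1 (out_shuffle): [8 4 5 7 1 6 2 0 3]
After op 2 (out_shuffle): [8 6 4 2 5 0 7 3 1]
After op 3 (out_shuffle): [8 0 6 7 4 3 2 1 5]
After op 4 (out_shuffle): [8 3 0 2 6 1 7 5 4]
After op 5 (out_shuffle): [8 1 3 7 0 5 2 4 6]
After op 6 (out_shuffle): [8 5 1 2 3 4 7 6 0]
After op 7 (out_shuffle): [8 4 5 7 1 6 2 0 3]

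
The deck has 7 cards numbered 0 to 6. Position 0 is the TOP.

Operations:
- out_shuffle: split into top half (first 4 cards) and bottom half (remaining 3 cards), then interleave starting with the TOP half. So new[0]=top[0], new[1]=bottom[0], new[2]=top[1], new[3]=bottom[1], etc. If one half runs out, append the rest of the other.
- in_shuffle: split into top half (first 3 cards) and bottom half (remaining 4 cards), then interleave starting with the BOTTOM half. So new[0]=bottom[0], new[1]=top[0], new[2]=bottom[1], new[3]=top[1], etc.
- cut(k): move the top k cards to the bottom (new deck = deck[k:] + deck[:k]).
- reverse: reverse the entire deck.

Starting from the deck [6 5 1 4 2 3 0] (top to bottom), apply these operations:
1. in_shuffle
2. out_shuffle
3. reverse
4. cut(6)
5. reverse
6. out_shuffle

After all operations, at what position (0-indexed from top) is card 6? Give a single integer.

After op 1 (in_shuffle): [4 6 2 5 3 1 0]
After op 2 (out_shuffle): [4 3 6 1 2 0 5]
After op 3 (reverse): [5 0 2 1 6 3 4]
After op 4 (cut(6)): [4 5 0 2 1 6 3]
After op 5 (reverse): [3 6 1 2 0 5 4]
After op 6 (out_shuffle): [3 0 6 5 1 4 2]
Card 6 is at position 2.

Answer: 2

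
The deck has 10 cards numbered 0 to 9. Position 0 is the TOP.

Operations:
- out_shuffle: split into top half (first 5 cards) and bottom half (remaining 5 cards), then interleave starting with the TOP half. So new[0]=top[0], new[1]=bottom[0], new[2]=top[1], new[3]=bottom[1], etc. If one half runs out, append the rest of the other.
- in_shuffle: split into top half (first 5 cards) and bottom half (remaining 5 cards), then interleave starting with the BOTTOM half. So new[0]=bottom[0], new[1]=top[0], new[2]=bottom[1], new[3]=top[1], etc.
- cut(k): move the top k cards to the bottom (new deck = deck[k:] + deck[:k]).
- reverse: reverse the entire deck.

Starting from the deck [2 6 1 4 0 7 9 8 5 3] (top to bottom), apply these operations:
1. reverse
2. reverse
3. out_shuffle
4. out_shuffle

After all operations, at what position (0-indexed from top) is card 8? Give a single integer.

Answer: 1

Derivation:
After op 1 (reverse): [3 5 8 9 7 0 4 1 6 2]
After op 2 (reverse): [2 6 1 4 0 7 9 8 5 3]
After op 3 (out_shuffle): [2 7 6 9 1 8 4 5 0 3]
After op 4 (out_shuffle): [2 8 7 4 6 5 9 0 1 3]
Card 8 is at position 1.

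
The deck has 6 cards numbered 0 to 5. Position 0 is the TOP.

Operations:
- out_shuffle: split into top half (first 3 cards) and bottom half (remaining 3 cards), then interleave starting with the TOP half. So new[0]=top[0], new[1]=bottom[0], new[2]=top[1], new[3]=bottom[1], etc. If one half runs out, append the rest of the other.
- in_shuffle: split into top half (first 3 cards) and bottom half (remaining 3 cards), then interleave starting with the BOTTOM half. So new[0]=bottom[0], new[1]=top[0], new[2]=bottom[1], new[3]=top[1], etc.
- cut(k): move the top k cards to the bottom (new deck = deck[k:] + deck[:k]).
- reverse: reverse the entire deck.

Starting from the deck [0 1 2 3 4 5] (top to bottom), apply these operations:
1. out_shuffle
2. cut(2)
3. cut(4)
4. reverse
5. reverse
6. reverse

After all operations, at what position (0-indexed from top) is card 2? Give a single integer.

Answer: 1

Derivation:
After op 1 (out_shuffle): [0 3 1 4 2 5]
After op 2 (cut(2)): [1 4 2 5 0 3]
After op 3 (cut(4)): [0 3 1 4 2 5]
After op 4 (reverse): [5 2 4 1 3 0]
After op 5 (reverse): [0 3 1 4 2 5]
After op 6 (reverse): [5 2 4 1 3 0]
Card 2 is at position 1.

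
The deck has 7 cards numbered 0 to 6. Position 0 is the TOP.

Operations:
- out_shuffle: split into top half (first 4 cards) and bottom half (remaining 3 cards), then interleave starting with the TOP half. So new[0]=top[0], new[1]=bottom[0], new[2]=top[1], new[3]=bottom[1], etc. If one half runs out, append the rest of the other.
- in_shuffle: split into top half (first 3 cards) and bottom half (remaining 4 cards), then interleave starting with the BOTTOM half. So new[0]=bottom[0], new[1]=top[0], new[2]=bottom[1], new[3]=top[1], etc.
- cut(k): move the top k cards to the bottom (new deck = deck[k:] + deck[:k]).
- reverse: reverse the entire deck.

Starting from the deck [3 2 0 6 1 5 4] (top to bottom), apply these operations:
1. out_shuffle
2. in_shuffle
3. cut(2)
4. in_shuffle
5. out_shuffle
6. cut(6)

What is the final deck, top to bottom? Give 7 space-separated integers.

Answer: 1 2 5 0 4 6 3

Derivation:
After op 1 (out_shuffle): [3 1 2 5 0 4 6]
After op 2 (in_shuffle): [5 3 0 1 4 2 6]
After op 3 (cut(2)): [0 1 4 2 6 5 3]
After op 4 (in_shuffle): [2 0 6 1 5 4 3]
After op 5 (out_shuffle): [2 5 0 4 6 3 1]
After op 6 (cut(6)): [1 2 5 0 4 6 3]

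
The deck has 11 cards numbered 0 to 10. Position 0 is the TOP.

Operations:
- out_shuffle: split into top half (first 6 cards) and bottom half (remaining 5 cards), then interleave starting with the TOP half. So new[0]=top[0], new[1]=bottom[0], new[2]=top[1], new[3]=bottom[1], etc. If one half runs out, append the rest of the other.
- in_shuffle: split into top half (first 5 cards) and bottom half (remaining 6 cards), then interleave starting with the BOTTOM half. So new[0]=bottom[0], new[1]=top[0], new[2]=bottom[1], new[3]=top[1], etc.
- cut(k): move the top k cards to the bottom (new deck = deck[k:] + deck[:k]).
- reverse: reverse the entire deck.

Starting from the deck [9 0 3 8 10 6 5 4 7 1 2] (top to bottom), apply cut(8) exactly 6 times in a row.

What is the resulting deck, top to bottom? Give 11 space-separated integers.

Answer: 10 6 5 4 7 1 2 9 0 3 8

Derivation:
After op 1 (cut(8)): [7 1 2 9 0 3 8 10 6 5 4]
After op 2 (cut(8)): [6 5 4 7 1 2 9 0 3 8 10]
After op 3 (cut(8)): [3 8 10 6 5 4 7 1 2 9 0]
After op 4 (cut(8)): [2 9 0 3 8 10 6 5 4 7 1]
After op 5 (cut(8)): [4 7 1 2 9 0 3 8 10 6 5]
After op 6 (cut(8)): [10 6 5 4 7 1 2 9 0 3 8]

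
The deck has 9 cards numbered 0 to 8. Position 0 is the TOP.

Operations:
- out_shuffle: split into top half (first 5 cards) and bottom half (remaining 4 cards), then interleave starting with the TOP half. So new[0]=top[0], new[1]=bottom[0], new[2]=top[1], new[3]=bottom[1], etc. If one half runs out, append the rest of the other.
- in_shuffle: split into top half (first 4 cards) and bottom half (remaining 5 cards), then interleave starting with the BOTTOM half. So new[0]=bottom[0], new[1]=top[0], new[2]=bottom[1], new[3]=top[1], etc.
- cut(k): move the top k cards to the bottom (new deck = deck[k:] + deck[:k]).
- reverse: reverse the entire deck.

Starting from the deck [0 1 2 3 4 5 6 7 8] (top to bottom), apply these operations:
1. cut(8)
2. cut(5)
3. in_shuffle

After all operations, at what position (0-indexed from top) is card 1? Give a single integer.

Answer: 4

Derivation:
After op 1 (cut(8)): [8 0 1 2 3 4 5 6 7]
After op 2 (cut(5)): [4 5 6 7 8 0 1 2 3]
After op 3 (in_shuffle): [8 4 0 5 1 6 2 7 3]
Card 1 is at position 4.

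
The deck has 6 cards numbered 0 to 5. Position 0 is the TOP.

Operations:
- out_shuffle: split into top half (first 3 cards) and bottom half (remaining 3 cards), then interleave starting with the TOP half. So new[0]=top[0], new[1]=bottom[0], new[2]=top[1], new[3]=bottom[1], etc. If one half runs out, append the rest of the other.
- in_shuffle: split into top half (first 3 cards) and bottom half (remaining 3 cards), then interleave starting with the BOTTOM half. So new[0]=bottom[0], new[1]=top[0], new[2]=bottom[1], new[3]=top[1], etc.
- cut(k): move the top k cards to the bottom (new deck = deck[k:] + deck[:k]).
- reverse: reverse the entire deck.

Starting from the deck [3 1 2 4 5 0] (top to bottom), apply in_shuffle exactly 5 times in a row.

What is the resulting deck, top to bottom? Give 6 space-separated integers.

Answer: 1 4 0 3 2 5

Derivation:
After op 1 (in_shuffle): [4 3 5 1 0 2]
After op 2 (in_shuffle): [1 4 0 3 2 5]
After op 3 (in_shuffle): [3 1 2 4 5 0]
After op 4 (in_shuffle): [4 3 5 1 0 2]
After op 5 (in_shuffle): [1 4 0 3 2 5]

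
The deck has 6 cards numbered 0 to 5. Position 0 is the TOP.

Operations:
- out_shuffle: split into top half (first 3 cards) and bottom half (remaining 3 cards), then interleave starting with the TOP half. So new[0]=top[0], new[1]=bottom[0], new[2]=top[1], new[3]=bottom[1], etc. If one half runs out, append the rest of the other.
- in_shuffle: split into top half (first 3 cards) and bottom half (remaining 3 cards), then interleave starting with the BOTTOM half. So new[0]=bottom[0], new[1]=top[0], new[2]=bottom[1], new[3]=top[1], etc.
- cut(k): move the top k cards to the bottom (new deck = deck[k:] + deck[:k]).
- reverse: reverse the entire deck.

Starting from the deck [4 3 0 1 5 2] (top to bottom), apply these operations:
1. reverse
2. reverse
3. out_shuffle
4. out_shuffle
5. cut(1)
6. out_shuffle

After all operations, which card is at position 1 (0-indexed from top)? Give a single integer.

Answer: 3

Derivation:
After op 1 (reverse): [2 5 1 0 3 4]
After op 2 (reverse): [4 3 0 1 5 2]
After op 3 (out_shuffle): [4 1 3 5 0 2]
After op 4 (out_shuffle): [4 5 1 0 3 2]
After op 5 (cut(1)): [5 1 0 3 2 4]
After op 6 (out_shuffle): [5 3 1 2 0 4]
Position 1: card 3.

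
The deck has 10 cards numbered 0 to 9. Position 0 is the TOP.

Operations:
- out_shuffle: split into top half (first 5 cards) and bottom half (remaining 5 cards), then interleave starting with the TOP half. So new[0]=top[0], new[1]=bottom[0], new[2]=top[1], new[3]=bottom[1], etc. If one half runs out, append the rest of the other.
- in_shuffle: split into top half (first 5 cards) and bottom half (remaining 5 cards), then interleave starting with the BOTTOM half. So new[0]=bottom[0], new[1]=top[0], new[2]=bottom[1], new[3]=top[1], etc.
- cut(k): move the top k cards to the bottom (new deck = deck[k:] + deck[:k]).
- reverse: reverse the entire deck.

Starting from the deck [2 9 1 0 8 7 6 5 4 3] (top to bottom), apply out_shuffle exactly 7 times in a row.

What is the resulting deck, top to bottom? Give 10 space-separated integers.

After op 1 (out_shuffle): [2 7 9 6 1 5 0 4 8 3]
After op 2 (out_shuffle): [2 5 7 0 9 4 6 8 1 3]
After op 3 (out_shuffle): [2 4 5 6 7 8 0 1 9 3]
After op 4 (out_shuffle): [2 8 4 0 5 1 6 9 7 3]
After op 5 (out_shuffle): [2 1 8 6 4 9 0 7 5 3]
After op 6 (out_shuffle): [2 9 1 0 8 7 6 5 4 3]
After op 7 (out_shuffle): [2 7 9 6 1 5 0 4 8 3]

Answer: 2 7 9 6 1 5 0 4 8 3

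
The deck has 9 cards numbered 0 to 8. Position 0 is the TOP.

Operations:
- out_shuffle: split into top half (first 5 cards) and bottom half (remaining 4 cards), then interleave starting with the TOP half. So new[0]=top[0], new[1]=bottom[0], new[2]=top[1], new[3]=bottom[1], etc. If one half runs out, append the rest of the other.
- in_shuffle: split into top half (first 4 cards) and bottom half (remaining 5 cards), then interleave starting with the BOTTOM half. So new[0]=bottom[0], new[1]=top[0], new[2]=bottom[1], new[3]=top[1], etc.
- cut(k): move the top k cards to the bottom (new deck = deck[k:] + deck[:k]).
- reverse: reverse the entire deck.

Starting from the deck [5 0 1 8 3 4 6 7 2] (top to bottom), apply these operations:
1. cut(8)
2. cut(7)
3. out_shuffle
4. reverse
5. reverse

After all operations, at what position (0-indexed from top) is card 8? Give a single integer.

Answer: 3

Derivation:
After op 1 (cut(8)): [2 5 0 1 8 3 4 6 7]
After op 2 (cut(7)): [6 7 2 5 0 1 8 3 4]
After op 3 (out_shuffle): [6 1 7 8 2 3 5 4 0]
After op 4 (reverse): [0 4 5 3 2 8 7 1 6]
After op 5 (reverse): [6 1 7 8 2 3 5 4 0]
Card 8 is at position 3.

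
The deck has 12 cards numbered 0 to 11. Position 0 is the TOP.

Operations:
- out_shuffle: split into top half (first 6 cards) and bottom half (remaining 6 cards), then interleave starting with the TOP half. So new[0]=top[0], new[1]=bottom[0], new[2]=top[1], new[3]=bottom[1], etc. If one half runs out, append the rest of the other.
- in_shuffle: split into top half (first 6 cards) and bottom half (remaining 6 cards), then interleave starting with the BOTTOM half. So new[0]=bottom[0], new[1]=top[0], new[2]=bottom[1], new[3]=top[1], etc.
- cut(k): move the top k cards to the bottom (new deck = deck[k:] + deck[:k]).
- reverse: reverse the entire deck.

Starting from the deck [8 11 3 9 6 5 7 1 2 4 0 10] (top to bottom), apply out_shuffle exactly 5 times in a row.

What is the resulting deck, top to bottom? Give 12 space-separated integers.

After op 1 (out_shuffle): [8 7 11 1 3 2 9 4 6 0 5 10]
After op 2 (out_shuffle): [8 9 7 4 11 6 1 0 3 5 2 10]
After op 3 (out_shuffle): [8 1 9 0 7 3 4 5 11 2 6 10]
After op 4 (out_shuffle): [8 4 1 5 9 11 0 2 7 6 3 10]
After op 5 (out_shuffle): [8 0 4 2 1 7 5 6 9 3 11 10]

Answer: 8 0 4 2 1 7 5 6 9 3 11 10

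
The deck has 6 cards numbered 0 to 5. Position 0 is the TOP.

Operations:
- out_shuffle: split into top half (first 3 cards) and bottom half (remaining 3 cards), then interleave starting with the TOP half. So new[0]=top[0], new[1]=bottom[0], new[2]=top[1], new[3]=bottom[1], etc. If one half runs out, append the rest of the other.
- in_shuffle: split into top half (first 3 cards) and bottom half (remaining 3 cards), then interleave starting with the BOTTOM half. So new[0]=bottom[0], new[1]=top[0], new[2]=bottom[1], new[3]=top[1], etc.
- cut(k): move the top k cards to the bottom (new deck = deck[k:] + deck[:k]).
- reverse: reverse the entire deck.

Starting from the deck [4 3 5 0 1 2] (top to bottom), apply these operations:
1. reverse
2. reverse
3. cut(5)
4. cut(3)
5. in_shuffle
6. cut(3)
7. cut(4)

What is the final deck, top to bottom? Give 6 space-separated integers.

Answer: 5 4 0 3 1 2

Derivation:
After op 1 (reverse): [2 1 0 5 3 4]
After op 2 (reverse): [4 3 5 0 1 2]
After op 3 (cut(5)): [2 4 3 5 0 1]
After op 4 (cut(3)): [5 0 1 2 4 3]
After op 5 (in_shuffle): [2 5 4 0 3 1]
After op 6 (cut(3)): [0 3 1 2 5 4]
After op 7 (cut(4)): [5 4 0 3 1 2]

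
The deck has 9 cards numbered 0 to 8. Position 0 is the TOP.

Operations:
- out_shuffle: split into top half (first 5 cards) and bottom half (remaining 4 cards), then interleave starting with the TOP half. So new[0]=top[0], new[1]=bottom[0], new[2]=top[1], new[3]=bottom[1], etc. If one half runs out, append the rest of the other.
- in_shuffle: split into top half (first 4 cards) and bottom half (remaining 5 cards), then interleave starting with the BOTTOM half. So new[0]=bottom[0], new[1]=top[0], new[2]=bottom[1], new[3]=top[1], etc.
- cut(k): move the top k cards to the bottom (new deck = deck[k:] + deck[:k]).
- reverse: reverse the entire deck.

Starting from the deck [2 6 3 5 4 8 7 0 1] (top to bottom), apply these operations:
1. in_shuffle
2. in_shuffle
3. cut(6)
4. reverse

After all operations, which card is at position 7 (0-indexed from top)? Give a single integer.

Answer: 6

Derivation:
After op 1 (in_shuffle): [4 2 8 6 7 3 0 5 1]
After op 2 (in_shuffle): [7 4 3 2 0 8 5 6 1]
After op 3 (cut(6)): [5 6 1 7 4 3 2 0 8]
After op 4 (reverse): [8 0 2 3 4 7 1 6 5]
Position 7: card 6.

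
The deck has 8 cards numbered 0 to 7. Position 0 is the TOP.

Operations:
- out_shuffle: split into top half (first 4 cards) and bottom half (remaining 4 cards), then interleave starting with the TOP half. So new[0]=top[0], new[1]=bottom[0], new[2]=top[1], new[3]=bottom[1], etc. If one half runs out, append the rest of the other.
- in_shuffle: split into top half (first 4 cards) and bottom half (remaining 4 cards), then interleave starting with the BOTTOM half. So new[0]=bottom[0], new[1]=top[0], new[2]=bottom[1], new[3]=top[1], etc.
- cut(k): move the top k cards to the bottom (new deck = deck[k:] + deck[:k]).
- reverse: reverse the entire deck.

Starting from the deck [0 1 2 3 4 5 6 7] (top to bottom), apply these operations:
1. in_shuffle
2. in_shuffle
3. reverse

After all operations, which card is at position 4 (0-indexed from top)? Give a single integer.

Answer: 0

Derivation:
After op 1 (in_shuffle): [4 0 5 1 6 2 7 3]
After op 2 (in_shuffle): [6 4 2 0 7 5 3 1]
After op 3 (reverse): [1 3 5 7 0 2 4 6]
Position 4: card 0.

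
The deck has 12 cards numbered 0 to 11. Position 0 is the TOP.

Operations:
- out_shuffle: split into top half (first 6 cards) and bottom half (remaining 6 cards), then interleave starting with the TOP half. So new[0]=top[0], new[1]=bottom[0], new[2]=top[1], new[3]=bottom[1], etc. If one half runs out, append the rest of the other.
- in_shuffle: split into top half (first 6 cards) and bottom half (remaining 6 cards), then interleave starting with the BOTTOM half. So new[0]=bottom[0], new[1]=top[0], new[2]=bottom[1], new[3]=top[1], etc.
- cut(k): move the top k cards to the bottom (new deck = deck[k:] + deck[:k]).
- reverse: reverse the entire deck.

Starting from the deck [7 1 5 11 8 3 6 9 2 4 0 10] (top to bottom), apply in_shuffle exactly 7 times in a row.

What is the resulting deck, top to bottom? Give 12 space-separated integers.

After op 1 (in_shuffle): [6 7 9 1 2 5 4 11 0 8 10 3]
After op 2 (in_shuffle): [4 6 11 7 0 9 8 1 10 2 3 5]
After op 3 (in_shuffle): [8 4 1 6 10 11 2 7 3 0 5 9]
After op 4 (in_shuffle): [2 8 7 4 3 1 0 6 5 10 9 11]
After op 5 (in_shuffle): [0 2 6 8 5 7 10 4 9 3 11 1]
After op 6 (in_shuffle): [10 0 4 2 9 6 3 8 11 5 1 7]
After op 7 (in_shuffle): [3 10 8 0 11 4 5 2 1 9 7 6]

Answer: 3 10 8 0 11 4 5 2 1 9 7 6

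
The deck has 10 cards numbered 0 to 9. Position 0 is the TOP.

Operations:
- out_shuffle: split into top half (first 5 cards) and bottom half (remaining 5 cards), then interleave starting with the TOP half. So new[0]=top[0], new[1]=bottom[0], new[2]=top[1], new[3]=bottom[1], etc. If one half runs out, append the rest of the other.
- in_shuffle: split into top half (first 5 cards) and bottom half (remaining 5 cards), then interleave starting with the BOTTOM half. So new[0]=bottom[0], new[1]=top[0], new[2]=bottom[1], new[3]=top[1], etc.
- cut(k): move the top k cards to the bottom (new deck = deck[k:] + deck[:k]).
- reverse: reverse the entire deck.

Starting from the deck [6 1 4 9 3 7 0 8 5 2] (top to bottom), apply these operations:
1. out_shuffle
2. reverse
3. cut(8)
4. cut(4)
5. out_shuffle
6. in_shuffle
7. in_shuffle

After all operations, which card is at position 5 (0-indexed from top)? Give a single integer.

After op 1 (out_shuffle): [6 7 1 0 4 8 9 5 3 2]
After op 2 (reverse): [2 3 5 9 8 4 0 1 7 6]
After op 3 (cut(8)): [7 6 2 3 5 9 8 4 0 1]
After op 4 (cut(4)): [5 9 8 4 0 1 7 6 2 3]
After op 5 (out_shuffle): [5 1 9 7 8 6 4 2 0 3]
After op 6 (in_shuffle): [6 5 4 1 2 9 0 7 3 8]
After op 7 (in_shuffle): [9 6 0 5 7 4 3 1 8 2]
Position 5: card 4.

Answer: 4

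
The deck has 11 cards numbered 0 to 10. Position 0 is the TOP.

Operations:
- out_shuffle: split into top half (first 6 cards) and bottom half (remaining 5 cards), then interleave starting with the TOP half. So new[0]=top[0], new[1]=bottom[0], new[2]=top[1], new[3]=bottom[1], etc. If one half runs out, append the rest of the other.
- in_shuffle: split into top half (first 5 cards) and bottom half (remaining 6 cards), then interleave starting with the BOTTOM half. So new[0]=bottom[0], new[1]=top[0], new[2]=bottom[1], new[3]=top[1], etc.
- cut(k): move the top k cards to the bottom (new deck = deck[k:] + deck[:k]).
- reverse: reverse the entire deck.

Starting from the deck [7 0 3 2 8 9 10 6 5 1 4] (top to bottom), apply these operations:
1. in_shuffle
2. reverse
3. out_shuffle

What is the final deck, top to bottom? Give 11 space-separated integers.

Answer: 4 6 8 0 1 10 2 7 5 9 3

Derivation:
After op 1 (in_shuffle): [9 7 10 0 6 3 5 2 1 8 4]
After op 2 (reverse): [4 8 1 2 5 3 6 0 10 7 9]
After op 3 (out_shuffle): [4 6 8 0 1 10 2 7 5 9 3]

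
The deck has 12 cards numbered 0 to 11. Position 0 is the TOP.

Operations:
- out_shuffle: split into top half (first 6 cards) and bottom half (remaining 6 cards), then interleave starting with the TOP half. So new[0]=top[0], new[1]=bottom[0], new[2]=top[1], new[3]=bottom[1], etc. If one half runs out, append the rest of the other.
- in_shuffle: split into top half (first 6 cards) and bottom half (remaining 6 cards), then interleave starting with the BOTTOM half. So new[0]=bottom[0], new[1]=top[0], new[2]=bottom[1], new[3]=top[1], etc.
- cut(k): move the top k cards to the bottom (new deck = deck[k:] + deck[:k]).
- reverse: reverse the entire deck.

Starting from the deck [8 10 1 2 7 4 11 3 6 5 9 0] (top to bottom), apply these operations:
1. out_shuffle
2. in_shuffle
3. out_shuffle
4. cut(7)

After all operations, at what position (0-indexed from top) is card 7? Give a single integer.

Answer: 1

Derivation:
After op 1 (out_shuffle): [8 11 10 3 1 6 2 5 7 9 4 0]
After op 2 (in_shuffle): [2 8 5 11 7 10 9 3 4 1 0 6]
After op 3 (out_shuffle): [2 9 8 3 5 4 11 1 7 0 10 6]
After op 4 (cut(7)): [1 7 0 10 6 2 9 8 3 5 4 11]
Card 7 is at position 1.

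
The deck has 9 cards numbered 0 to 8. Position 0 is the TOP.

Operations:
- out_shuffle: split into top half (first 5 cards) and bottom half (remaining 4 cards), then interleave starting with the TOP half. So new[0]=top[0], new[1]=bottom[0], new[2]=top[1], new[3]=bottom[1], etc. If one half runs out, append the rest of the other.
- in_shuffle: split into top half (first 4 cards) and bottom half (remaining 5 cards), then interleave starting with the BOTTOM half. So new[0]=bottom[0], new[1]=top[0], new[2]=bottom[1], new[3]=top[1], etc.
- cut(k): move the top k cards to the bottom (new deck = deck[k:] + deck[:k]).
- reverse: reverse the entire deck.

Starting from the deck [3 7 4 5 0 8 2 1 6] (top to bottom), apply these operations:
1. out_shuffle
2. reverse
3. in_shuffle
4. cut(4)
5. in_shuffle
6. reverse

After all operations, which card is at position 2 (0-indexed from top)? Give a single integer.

After op 1 (out_shuffle): [3 8 7 2 4 1 5 6 0]
After op 2 (reverse): [0 6 5 1 4 2 7 8 3]
After op 3 (in_shuffle): [4 0 2 6 7 5 8 1 3]
After op 4 (cut(4)): [7 5 8 1 3 4 0 2 6]
After op 5 (in_shuffle): [3 7 4 5 0 8 2 1 6]
After op 6 (reverse): [6 1 2 8 0 5 4 7 3]
Position 2: card 2.

Answer: 2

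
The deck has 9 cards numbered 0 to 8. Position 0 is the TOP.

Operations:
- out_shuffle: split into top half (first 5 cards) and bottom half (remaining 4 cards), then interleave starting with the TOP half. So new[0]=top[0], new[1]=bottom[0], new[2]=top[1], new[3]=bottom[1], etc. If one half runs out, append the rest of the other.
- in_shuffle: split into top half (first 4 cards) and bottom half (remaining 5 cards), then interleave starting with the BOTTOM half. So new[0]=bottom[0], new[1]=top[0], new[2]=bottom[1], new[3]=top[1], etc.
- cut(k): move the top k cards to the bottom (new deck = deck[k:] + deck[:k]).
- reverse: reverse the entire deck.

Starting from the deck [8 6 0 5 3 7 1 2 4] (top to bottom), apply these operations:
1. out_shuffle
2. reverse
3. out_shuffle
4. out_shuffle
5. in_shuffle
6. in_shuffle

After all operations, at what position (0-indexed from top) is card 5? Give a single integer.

Answer: 8

Derivation:
After op 1 (out_shuffle): [8 7 6 1 0 2 5 4 3]
After op 2 (reverse): [3 4 5 2 0 1 6 7 8]
After op 3 (out_shuffle): [3 1 4 6 5 7 2 8 0]
After op 4 (out_shuffle): [3 7 1 2 4 8 6 0 5]
After op 5 (in_shuffle): [4 3 8 7 6 1 0 2 5]
After op 6 (in_shuffle): [6 4 1 3 0 8 2 7 5]
Card 5 is at position 8.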